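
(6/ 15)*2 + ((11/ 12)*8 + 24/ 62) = 3962/ 465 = 8.52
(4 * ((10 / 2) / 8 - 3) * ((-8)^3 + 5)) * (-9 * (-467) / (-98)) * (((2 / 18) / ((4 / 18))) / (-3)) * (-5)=-67479165 / 392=-172140.73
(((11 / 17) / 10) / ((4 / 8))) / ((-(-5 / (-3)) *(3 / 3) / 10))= -66 / 85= -0.78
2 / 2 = 1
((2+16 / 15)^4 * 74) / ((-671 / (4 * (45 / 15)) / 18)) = -2106.83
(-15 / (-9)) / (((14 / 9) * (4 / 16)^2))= 120 / 7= 17.14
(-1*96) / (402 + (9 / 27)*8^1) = -144 / 607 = -0.24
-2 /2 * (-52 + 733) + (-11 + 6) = -686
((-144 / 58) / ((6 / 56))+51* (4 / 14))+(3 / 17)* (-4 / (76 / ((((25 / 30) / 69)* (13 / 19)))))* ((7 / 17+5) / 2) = -546488497 / 63536361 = -8.60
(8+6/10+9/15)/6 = 1.53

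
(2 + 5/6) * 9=51/2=25.50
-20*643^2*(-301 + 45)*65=137595827200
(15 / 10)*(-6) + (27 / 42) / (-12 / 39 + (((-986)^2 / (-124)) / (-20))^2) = -16126839092073 / 1791871843097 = -9.00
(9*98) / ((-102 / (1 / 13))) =-147 / 221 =-0.67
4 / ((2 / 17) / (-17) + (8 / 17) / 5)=45.87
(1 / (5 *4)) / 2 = 1 / 40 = 0.02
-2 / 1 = -2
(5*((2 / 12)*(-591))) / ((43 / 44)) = -21670 / 43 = -503.95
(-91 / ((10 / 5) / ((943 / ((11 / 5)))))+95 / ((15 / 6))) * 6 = -1284687 / 11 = -116789.73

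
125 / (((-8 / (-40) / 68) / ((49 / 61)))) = 2082500 / 61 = 34139.34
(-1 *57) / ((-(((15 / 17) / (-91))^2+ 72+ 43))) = 136412913 / 275219260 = 0.50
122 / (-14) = -61 / 7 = -8.71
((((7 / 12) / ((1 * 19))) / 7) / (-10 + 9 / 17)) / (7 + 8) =-17 / 550620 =-0.00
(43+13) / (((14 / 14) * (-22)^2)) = 14 / 121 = 0.12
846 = 846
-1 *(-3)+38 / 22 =52 / 11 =4.73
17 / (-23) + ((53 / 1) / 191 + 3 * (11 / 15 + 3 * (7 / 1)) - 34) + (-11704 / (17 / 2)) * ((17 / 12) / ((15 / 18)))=-50740504 / 21965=-2310.06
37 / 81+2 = 199 / 81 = 2.46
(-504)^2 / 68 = 63504 / 17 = 3735.53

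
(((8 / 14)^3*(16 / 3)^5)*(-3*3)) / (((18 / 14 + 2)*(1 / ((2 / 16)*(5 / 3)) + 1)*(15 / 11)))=-738197504 / 2647323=-278.85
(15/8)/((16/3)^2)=135/2048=0.07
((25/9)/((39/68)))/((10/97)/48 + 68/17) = 1319200/1090089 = 1.21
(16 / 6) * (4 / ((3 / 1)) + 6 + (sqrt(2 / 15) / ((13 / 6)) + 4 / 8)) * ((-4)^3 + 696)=10112 * sqrt(30) / 195 + 118816 / 9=13485.81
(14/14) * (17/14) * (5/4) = 85/56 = 1.52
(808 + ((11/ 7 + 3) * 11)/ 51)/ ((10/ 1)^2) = 72202/ 8925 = 8.09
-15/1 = -15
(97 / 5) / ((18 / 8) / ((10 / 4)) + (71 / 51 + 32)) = 9894 / 17489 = 0.57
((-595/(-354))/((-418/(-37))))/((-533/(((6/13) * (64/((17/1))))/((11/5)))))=-207200/939856489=-0.00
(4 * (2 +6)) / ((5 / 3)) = 96 / 5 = 19.20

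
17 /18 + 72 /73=2537 /1314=1.93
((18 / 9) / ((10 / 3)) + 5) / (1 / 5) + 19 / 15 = 439 / 15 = 29.27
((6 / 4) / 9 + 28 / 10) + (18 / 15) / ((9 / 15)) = 149 / 30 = 4.97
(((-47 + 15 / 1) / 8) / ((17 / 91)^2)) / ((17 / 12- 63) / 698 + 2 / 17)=-277446624 / 71213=-3896.01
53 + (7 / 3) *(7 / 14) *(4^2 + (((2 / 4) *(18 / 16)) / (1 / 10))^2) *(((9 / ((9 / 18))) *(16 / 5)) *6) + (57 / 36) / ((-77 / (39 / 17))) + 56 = 505736151 / 26180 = 19317.65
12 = 12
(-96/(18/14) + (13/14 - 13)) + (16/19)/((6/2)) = -86.46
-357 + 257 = -100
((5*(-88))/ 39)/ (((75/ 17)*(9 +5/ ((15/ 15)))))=-0.18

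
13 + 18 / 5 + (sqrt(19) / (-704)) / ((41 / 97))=83 / 5-97 *sqrt(19) / 28864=16.59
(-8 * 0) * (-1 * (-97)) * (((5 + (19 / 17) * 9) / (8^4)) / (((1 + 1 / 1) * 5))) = 0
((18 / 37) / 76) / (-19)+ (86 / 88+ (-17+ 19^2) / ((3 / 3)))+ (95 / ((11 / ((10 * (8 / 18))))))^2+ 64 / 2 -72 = 931200830035 / 523647828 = 1778.30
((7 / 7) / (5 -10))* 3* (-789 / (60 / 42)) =16569 / 50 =331.38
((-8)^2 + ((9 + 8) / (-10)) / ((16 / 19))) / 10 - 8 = -2883 / 1600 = -1.80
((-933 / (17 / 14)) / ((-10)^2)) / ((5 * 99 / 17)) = -2177 / 8250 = -0.26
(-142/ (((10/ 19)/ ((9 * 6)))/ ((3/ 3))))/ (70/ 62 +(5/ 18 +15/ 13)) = -528424884/ 92875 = -5689.64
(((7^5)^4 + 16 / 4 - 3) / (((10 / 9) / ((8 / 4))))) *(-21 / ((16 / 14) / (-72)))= 950086514805666107814 / 5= 190017302961133221562.80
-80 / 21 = -3.81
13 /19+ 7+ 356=6910 /19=363.68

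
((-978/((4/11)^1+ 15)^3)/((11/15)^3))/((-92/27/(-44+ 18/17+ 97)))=10.85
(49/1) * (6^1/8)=147/4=36.75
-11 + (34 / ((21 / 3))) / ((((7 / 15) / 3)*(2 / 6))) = 4051 / 49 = 82.67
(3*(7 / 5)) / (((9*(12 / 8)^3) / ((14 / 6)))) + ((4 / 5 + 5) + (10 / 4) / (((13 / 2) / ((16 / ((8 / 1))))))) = 108857 / 15795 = 6.89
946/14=473/7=67.57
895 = 895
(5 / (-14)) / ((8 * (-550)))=1 / 12320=0.00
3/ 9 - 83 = -82.67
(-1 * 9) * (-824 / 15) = 494.40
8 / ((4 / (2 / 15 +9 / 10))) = 2.07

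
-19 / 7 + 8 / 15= -229 / 105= -2.18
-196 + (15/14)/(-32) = -87823/448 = -196.03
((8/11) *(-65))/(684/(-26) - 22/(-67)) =113230/62227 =1.82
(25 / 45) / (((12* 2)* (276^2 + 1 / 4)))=1 / 3290814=0.00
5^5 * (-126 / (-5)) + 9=78759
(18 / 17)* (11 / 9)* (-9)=-11.65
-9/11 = -0.82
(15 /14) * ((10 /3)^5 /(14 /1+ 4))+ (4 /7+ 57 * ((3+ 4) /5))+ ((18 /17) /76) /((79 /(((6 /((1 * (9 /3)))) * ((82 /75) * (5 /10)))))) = 341376877714 /3255331275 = 104.87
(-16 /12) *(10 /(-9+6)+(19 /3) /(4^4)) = 847 /192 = 4.41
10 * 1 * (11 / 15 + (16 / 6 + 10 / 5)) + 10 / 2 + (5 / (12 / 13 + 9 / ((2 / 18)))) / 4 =50281 / 852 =59.02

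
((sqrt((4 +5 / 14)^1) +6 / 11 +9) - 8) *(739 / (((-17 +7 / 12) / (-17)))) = 2562852 / 2167 +75378 *sqrt(854) / 1379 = 2780.06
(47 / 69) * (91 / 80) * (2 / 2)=0.77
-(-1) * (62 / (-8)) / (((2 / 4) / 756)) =-11718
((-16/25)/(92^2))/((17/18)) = -18/224825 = -0.00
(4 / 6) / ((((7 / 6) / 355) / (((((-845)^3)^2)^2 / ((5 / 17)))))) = 639805204923696493081362891334960937500 / 7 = 91400743560528070440194700000000000000.00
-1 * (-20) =20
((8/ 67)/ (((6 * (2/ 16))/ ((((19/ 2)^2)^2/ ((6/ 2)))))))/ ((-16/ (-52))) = 1694173/ 1206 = 1404.79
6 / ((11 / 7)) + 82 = 944 / 11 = 85.82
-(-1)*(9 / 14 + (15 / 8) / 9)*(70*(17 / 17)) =715 / 12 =59.58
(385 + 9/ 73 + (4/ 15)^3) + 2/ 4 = 190025219/ 492750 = 385.64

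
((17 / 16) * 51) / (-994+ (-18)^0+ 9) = -289 / 5248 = -0.06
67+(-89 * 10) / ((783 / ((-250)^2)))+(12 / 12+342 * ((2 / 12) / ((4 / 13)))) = -221706821 / 3132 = -70787.62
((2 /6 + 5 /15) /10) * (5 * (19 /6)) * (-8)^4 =38912 /9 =4323.56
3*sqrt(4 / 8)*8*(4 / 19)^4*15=46080*sqrt(2) / 130321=0.50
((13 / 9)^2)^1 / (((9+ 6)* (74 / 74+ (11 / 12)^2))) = 2704 / 35775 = 0.08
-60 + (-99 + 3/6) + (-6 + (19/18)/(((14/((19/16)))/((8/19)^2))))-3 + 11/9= -166.26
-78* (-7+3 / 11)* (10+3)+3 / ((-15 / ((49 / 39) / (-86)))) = 1258354259 / 184470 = 6821.46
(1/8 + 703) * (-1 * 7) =-39375/8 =-4921.88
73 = 73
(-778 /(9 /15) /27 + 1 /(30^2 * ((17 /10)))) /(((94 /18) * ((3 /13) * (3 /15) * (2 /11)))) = -94564613 /86292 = -1095.87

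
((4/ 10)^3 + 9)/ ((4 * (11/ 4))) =103/ 125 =0.82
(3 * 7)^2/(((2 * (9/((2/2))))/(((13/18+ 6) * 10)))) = 29645/18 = 1646.94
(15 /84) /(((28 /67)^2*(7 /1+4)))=22445 /241472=0.09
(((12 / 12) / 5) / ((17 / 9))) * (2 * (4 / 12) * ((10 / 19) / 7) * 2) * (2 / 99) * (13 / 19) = 208 / 1417647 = 0.00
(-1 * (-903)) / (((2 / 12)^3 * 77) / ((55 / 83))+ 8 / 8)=975240 / 1661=587.14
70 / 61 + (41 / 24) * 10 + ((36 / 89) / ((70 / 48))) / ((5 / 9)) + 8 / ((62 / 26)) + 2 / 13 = 102177656621 / 4594562700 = 22.24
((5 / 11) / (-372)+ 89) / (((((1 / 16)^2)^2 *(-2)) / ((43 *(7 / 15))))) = -897999527936 / 15345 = -58520660.02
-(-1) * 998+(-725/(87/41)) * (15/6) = 863/6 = 143.83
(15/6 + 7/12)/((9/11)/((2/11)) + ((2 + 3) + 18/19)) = 703/2382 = 0.30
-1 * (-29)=29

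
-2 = -2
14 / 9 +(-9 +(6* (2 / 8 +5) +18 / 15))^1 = 2273 / 90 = 25.26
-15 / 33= -5 / 11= -0.45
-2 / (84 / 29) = -29 / 42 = -0.69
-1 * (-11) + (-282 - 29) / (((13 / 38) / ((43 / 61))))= -499451 / 793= -629.82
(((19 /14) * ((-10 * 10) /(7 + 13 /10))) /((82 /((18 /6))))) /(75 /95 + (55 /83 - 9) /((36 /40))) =97470 /1380757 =0.07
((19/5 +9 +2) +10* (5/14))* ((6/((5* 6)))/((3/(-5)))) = -643/105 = -6.12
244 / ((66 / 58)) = 214.42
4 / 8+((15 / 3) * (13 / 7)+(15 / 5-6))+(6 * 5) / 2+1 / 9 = 2759 / 126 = 21.90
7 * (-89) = -623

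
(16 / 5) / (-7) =-16 / 35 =-0.46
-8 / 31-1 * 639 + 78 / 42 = -138316 / 217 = -637.40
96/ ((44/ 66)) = 144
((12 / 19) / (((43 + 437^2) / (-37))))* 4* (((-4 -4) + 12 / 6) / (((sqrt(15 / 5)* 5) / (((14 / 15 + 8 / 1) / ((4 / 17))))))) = 9916* sqrt(3) / 1334275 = 0.01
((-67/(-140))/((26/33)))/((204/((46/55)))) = 1541/618800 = 0.00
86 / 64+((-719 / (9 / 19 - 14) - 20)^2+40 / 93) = 216428417087 / 196561824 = 1101.07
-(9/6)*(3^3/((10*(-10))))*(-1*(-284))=5751/50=115.02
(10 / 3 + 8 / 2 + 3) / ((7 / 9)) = 93 / 7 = 13.29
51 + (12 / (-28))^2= 2508 / 49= 51.18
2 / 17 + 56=954 / 17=56.12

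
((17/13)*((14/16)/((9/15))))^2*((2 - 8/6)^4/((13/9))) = 354025/711828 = 0.50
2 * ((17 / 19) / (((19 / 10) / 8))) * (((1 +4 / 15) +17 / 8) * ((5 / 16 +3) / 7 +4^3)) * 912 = 199848396 / 133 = 1502619.52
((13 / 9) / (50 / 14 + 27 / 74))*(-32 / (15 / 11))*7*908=-15066059008 / 275265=-54732.93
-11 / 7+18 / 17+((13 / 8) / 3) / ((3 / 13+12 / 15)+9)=-853973 / 1862112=-0.46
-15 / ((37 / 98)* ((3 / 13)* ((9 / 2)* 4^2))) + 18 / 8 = -47 / 333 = -0.14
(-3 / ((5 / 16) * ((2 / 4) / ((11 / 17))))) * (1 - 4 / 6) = -352 / 85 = -4.14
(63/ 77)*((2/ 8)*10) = 45/ 22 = 2.05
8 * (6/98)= 24/49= 0.49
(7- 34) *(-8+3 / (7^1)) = 1431 / 7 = 204.43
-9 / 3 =-3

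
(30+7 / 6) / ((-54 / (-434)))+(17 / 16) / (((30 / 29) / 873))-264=11445383 / 12960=883.13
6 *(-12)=-72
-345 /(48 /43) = -4945 /16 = -309.06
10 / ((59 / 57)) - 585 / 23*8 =-193.82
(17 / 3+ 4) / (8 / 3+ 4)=29 / 20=1.45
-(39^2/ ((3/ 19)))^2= -92794689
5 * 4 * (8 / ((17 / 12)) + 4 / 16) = 2005 / 17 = 117.94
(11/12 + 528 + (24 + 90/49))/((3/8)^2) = 5219120/1323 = 3944.91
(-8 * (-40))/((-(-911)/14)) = 4480/911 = 4.92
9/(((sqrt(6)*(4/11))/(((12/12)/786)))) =11*sqrt(6)/2096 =0.01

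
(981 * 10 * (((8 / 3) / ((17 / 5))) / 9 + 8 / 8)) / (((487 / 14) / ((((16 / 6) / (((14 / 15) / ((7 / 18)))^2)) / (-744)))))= -47592125 / 249462828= -0.19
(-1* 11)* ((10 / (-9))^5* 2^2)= 4400000 / 59049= 74.51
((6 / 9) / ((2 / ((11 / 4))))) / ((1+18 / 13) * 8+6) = 143 / 3912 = 0.04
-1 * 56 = -56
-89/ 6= -14.83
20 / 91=0.22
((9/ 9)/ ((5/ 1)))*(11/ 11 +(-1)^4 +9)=11/ 5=2.20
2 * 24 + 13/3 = 52.33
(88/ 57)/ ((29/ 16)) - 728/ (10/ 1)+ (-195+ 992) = 5992553/ 8265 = 725.05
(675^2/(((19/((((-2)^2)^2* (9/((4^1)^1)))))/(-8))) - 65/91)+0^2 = -918540095/133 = -6906316.50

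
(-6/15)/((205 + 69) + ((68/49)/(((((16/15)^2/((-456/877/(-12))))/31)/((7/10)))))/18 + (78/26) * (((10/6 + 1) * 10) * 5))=-1571584/2648369365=-0.00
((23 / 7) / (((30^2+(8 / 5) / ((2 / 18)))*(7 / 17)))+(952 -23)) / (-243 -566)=-208123967 / 181238652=-1.15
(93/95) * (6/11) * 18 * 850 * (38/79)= 3414960/869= 3929.76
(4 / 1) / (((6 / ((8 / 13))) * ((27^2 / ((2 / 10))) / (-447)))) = -2384 / 47385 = -0.05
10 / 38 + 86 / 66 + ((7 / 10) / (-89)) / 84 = 1165237 / 744040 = 1.57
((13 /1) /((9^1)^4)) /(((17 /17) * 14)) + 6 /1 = 551137 /91854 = 6.00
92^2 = 8464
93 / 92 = 1.01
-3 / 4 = -0.75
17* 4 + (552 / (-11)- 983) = -10617 / 11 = -965.18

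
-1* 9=-9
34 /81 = 0.42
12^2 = 144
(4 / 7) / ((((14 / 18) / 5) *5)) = 36 / 49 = 0.73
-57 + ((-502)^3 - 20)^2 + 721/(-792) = 12674989895306687063/792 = 16003775120336726.09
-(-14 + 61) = -47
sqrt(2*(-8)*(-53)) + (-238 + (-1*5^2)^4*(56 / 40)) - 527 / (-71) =4*sqrt(53) + 38811754 / 71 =546673.54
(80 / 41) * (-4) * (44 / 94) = -7040 / 1927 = -3.65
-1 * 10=-10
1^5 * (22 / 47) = 22 / 47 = 0.47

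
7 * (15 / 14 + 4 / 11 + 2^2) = 837 / 22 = 38.05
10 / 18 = 5 / 9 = 0.56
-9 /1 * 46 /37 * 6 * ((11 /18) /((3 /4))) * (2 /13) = -4048 /481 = -8.42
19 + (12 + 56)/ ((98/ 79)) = 3617/ 49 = 73.82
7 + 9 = 16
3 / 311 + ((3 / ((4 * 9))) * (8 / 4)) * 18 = 936 / 311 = 3.01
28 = 28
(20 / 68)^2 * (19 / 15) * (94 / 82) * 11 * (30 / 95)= 5170 / 11849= 0.44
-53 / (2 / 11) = -583 / 2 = -291.50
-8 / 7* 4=-32 / 7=-4.57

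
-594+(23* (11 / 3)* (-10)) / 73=-605.55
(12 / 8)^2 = 2.25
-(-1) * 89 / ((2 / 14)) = 623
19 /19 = 1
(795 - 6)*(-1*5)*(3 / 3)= -3945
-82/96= -41/48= -0.85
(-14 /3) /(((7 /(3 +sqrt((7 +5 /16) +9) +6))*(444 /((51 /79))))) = -51 /5846-17*sqrt(29) /23384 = -0.01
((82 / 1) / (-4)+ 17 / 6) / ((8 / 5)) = -265 / 24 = -11.04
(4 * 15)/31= 60/31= 1.94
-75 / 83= -0.90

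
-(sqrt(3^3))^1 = -3*sqrt(3) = -5.20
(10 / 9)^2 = 1.23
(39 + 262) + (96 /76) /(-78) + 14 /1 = 314.98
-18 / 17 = -1.06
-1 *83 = -83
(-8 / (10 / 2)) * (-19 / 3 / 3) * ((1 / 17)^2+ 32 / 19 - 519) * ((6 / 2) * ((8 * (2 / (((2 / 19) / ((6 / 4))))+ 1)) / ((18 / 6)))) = -595886784 / 1445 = -412378.40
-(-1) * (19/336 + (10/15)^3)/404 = 1067/1221696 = 0.00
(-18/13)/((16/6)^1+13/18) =-324/793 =-0.41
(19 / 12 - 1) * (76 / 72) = 133 / 216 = 0.62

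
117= 117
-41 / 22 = -1.86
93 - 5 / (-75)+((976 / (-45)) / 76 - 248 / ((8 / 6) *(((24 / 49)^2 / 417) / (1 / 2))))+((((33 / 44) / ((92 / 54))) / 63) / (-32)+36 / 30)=-5693352550811 / 35239680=-161560.85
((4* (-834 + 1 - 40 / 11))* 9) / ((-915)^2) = -36812 / 1023275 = -0.04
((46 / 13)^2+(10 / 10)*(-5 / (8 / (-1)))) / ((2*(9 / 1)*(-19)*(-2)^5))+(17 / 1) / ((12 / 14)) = 293477485 / 14796288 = 19.83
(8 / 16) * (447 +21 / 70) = 4473 / 20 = 223.65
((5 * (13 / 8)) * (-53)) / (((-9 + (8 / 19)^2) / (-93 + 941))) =2028098 / 49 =41389.76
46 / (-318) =-23 / 159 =-0.14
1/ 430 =0.00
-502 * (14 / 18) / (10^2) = -1757 / 450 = -3.90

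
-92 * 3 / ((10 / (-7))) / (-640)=-483 / 1600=-0.30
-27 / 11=-2.45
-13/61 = -0.21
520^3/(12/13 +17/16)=29246464000/413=70814682.81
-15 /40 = -3 /8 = -0.38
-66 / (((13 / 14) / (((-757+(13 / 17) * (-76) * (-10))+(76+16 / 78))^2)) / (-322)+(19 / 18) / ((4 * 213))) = -4976066126639483568 / 93386012555219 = -53284.92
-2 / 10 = -1 / 5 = -0.20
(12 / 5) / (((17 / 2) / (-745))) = -210.35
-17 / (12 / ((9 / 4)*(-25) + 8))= 3281 / 48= 68.35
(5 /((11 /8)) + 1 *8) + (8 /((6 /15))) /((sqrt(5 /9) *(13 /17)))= 128 /11 + 204 *sqrt(5) /13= 46.73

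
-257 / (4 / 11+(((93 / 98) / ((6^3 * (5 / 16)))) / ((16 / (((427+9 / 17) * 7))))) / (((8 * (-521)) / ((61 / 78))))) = -19686458151360 / 27817115303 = -707.71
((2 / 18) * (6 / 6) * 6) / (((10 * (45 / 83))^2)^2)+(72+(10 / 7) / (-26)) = 402706196832211 / 5597353125000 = 71.95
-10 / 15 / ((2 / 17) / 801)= -4539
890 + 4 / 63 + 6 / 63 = 56080 / 63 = 890.16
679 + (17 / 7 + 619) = 9103 / 7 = 1300.43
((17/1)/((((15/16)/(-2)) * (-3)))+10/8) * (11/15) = 26411/2700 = 9.78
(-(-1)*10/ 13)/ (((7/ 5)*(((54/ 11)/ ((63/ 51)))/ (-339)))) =-31075/ 663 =-46.87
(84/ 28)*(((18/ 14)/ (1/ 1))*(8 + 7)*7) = 405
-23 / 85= -0.27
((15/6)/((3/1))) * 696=580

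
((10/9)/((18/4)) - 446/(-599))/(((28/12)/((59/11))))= 2.28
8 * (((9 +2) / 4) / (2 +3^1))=22 / 5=4.40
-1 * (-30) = 30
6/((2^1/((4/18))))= 2/3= 0.67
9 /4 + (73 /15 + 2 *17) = 2467 /60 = 41.12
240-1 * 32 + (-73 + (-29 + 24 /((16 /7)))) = 233 /2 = 116.50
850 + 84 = 934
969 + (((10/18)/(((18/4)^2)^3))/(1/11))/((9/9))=4634700481/4782969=969.00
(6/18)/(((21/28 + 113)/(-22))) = -88/1365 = -0.06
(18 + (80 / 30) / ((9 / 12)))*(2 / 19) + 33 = 6031 / 171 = 35.27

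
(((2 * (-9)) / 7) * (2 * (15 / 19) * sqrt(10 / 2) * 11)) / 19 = -5940 * sqrt(5) / 2527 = -5.26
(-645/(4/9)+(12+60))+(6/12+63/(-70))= -27593/20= -1379.65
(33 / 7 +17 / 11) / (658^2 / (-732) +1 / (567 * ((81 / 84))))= -64302174 / 6075873265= -0.01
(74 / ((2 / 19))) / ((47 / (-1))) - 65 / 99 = -72652 / 4653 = -15.61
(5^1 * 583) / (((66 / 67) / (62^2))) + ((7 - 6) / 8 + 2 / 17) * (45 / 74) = 343435111495 / 30192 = 11375036.81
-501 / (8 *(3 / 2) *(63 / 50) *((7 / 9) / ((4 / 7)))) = -8350 / 343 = -24.34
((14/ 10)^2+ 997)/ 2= 499.48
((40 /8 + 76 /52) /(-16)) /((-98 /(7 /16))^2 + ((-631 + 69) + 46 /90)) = -945 /116097956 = -0.00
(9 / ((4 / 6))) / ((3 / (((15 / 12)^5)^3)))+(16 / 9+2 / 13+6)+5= 35384152525049 / 251255586816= 140.83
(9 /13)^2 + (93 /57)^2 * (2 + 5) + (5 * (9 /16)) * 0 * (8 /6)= 1166104 /61009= 19.11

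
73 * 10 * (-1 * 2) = -1460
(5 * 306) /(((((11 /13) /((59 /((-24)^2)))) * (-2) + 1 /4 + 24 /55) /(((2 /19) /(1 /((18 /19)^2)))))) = -167295585600 /18327405757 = -9.13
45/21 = 15/7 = 2.14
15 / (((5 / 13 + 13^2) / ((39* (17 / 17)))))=2535 / 734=3.45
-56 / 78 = -28 / 39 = -0.72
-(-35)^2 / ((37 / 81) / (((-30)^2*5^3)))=-11162812500 / 37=-301697635.14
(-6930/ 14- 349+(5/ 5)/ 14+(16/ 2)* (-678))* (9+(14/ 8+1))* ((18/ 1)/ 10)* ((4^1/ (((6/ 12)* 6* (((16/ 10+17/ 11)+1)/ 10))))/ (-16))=226836335/ 8512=26649.01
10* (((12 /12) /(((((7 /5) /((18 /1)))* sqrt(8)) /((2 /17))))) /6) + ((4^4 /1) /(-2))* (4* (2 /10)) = -512 /5 + 75* sqrt(2) /119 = -101.51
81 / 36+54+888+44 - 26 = 3849 / 4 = 962.25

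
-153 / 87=-51 / 29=-1.76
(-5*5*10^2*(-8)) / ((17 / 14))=280000 / 17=16470.59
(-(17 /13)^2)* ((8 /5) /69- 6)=595918 /58305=10.22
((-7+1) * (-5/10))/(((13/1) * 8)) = 3/104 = 0.03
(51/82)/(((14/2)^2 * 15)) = 17/20090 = 0.00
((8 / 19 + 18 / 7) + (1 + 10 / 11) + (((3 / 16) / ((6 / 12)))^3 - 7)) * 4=-1532339 / 187264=-8.18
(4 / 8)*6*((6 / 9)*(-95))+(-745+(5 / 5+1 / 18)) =-933.94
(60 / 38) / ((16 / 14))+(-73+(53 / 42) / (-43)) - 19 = -6220975 / 68628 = -90.65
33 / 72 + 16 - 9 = 179 / 24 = 7.46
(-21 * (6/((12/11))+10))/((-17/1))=651/34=19.15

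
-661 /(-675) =661 /675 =0.98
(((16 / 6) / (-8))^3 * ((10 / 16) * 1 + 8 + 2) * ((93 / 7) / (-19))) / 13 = 2635 / 124488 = 0.02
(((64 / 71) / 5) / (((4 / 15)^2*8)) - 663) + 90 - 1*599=-166379 / 142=-1171.68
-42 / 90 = -7 / 15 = -0.47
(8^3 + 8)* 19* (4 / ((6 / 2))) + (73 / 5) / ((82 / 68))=8109046 / 615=13185.44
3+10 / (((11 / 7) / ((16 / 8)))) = 173 / 11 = 15.73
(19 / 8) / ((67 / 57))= 1083 / 536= 2.02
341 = 341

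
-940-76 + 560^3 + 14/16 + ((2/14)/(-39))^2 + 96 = 104707330900271/596232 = 175615080.88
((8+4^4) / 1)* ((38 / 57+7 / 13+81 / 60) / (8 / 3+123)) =131538 / 24505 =5.37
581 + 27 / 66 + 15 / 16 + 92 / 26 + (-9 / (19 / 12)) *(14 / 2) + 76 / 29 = 548.72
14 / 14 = 1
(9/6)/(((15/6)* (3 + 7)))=3/50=0.06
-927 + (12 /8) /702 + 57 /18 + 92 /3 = -418001 /468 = -893.16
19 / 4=4.75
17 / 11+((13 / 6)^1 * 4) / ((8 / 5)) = 919 / 132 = 6.96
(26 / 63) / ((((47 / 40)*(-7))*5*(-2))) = 104 / 20727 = 0.01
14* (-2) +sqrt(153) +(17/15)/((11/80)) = -652/33 +3* sqrt(17) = -7.39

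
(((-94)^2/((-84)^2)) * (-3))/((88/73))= -3.12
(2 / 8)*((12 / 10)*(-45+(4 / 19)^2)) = -48687 / 3610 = -13.49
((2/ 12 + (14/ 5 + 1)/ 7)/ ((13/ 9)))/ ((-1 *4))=-447/ 3640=-0.12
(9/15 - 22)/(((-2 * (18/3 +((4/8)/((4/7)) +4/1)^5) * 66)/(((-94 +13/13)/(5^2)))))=-27172864/124328609625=-0.00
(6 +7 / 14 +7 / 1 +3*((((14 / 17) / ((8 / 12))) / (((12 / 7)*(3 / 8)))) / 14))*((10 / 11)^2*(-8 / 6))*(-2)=17200 / 561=30.66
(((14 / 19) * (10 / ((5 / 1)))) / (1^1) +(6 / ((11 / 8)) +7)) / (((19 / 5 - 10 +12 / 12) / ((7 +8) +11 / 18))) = -3769615 / 97812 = -38.54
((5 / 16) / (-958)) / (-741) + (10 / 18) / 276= 4733555 / 2351115936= 0.00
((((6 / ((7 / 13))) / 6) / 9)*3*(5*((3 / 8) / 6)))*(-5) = -325 / 336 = -0.97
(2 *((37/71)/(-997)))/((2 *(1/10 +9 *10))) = -0.00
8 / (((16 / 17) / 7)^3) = 1685159 / 512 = 3291.33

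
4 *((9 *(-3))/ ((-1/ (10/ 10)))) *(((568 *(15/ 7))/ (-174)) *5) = -766800/ 203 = -3777.34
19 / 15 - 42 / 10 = -44 / 15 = -2.93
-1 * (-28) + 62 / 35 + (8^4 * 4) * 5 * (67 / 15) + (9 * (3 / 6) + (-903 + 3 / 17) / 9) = 1306060549 / 3570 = 365843.29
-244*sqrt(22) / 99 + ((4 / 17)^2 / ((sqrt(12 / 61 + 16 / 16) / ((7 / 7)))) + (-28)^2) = -244*sqrt(22) / 99 + 16*sqrt(4453) / 21097 + 784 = 772.49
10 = 10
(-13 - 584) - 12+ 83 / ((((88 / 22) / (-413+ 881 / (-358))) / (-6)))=36598971 / 716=51115.88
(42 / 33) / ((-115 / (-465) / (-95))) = -488.89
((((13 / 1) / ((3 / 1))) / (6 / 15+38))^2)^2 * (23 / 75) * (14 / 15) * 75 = 574790125 / 165112971264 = 0.00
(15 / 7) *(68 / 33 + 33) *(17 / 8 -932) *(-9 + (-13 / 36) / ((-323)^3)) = 469862190110504425 / 747292768992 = 628752.49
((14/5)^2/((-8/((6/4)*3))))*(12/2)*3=-3969/50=-79.38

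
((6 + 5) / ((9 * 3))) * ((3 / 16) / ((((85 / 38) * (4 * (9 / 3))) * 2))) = 0.00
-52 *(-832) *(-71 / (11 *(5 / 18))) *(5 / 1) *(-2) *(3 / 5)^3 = 2985735168 / 1375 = 2171443.76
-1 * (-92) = 92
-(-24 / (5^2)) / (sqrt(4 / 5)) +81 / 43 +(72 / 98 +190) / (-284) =12*sqrt(5) / 25 +362659 / 299194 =2.29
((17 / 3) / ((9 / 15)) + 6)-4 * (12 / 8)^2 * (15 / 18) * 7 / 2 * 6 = -2557 / 18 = -142.06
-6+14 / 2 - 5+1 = -3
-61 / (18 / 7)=-427 / 18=-23.72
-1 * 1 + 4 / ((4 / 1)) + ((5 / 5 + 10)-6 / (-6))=12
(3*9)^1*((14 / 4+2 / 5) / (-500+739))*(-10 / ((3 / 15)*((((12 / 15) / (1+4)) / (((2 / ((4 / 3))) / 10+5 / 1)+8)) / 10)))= -34617375 / 1912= -18105.32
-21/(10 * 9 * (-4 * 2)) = 7/240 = 0.03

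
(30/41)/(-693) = -10/9471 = -0.00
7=7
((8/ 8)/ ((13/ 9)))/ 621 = 1/ 897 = 0.00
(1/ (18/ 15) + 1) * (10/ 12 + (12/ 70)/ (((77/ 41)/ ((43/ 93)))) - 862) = -431655859/ 273420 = -1578.73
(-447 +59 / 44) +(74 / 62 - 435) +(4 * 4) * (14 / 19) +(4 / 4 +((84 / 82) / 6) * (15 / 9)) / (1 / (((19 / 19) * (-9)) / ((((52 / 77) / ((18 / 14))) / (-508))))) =142463638063 / 13813228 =10313.57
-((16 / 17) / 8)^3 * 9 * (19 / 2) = -684 / 4913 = -0.14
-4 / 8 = -1 / 2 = -0.50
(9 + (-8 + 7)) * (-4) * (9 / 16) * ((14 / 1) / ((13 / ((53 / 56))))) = -18.35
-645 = -645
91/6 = 15.17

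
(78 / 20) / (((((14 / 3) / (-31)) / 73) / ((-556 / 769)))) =36803169 / 26915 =1367.39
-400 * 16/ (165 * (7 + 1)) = -160/ 33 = -4.85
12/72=1/6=0.17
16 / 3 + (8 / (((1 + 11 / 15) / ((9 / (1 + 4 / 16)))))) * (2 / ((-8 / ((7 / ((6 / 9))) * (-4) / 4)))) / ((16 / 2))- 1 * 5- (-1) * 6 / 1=2689 / 156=17.24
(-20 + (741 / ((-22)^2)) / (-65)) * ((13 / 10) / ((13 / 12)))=-145371 / 6050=-24.03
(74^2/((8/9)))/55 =12321/110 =112.01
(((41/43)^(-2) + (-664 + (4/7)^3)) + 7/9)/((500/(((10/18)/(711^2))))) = -10870088/7471348099425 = -0.00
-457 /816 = -0.56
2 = 2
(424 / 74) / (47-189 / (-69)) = 1219 / 10582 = 0.12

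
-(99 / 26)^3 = -970299 / 17576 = -55.21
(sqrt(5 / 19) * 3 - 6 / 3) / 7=-2 / 7 + 3 * sqrt(95) / 133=-0.07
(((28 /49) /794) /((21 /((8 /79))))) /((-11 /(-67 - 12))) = 16 /641949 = 0.00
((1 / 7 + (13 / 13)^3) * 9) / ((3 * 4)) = 6 / 7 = 0.86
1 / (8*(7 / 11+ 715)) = 11 / 62976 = 0.00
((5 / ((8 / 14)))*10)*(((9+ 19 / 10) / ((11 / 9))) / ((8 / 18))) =309015 / 176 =1755.77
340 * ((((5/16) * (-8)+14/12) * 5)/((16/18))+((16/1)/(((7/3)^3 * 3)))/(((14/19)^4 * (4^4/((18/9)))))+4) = -31260821875/26353376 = -1186.22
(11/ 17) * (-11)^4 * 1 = 161051/ 17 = 9473.59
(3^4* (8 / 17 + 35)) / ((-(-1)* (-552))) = -16281 / 3128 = -5.20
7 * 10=70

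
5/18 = 0.28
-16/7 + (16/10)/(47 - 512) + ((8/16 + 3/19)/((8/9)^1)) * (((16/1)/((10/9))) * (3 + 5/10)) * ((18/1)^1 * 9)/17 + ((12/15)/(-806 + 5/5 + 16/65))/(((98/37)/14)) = 11425476414773/32350501050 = 353.18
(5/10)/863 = 0.00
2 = 2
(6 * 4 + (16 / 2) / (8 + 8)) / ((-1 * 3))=-49 / 6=-8.17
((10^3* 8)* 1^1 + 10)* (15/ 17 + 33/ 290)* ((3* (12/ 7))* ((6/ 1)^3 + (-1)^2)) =8904708.88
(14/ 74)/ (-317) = -7/ 11729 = -0.00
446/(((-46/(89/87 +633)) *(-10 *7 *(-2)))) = -87862/2001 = -43.91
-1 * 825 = -825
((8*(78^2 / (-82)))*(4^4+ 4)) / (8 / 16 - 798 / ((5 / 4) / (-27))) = -63273600 / 7067293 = -8.95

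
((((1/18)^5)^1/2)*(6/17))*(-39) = -13/3569184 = -0.00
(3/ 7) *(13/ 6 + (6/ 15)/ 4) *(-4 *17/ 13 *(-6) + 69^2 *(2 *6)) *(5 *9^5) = 1491944788584/ 91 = 16394997676.75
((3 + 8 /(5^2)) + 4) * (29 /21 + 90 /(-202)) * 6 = 726144 /17675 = 41.08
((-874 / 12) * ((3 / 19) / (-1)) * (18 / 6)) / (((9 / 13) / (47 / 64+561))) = 10749349 / 384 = 27993.10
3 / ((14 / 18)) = 27 / 7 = 3.86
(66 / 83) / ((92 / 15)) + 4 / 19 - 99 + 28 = -5125805 / 72542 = -70.66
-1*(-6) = 6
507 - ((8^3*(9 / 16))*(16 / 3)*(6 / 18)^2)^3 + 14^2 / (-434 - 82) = -5770774118 / 1161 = -4970520.34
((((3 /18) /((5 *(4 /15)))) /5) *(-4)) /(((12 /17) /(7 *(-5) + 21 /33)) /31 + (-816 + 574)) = 33201 /80346640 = 0.00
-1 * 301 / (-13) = 301 / 13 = 23.15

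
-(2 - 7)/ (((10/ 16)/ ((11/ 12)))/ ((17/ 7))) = 17.81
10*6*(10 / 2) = 300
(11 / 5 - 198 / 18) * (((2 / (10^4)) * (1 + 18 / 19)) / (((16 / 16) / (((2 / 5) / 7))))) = -407 / 2078125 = -0.00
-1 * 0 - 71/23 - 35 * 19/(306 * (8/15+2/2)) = -10567/2346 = -4.50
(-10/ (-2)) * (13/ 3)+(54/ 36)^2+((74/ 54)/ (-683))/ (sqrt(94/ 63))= 287/ 12 - 37 * sqrt(658)/ 577818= 23.92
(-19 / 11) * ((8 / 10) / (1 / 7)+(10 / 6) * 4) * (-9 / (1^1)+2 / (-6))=97888 / 495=197.75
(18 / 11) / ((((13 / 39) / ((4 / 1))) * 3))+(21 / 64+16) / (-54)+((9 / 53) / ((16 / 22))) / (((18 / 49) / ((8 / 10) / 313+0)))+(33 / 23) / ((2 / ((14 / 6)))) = 574293551903 / 72524453760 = 7.92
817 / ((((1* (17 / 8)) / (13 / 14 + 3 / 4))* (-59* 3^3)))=-76798 / 189567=-0.41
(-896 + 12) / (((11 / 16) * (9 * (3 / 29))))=-410176 / 297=-1381.06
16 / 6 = 8 / 3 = 2.67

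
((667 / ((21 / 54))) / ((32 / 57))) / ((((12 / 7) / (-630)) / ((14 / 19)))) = -13236615 / 16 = -827288.44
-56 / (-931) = 8 / 133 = 0.06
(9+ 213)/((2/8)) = 888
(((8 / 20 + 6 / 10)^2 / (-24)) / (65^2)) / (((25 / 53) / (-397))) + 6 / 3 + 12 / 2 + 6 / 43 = 888154763 / 109005000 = 8.15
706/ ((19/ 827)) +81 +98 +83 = 588840/ 19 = 30991.58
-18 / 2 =-9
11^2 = 121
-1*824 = -824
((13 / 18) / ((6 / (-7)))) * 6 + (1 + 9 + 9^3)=13211 / 18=733.94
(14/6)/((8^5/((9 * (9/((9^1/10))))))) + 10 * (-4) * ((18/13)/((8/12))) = -17693355/212992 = -83.07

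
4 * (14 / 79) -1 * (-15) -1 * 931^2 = -68472878 / 79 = -866745.29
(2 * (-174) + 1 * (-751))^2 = 1207801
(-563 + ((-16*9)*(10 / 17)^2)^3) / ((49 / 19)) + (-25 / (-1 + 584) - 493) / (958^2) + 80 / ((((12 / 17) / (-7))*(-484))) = -251565948243435881366725 / 5220873009937026519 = -48184.65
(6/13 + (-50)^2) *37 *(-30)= -36081660/13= -2775512.31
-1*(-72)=72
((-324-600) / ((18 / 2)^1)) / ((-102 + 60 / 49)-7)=15092 / 15843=0.95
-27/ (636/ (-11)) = 99/ 212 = 0.47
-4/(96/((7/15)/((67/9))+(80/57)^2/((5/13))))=-5642629/26121960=-0.22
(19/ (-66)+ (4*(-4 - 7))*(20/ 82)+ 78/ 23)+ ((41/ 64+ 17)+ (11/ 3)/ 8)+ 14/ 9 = 71854909/ 5974848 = 12.03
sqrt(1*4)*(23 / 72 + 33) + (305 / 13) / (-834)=4333163 / 65052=66.61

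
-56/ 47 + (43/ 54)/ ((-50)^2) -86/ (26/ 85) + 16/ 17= -281.40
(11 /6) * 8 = 44 /3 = 14.67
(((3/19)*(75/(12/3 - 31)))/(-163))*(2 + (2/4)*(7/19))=0.01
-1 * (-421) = 421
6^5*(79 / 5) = 614304 / 5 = 122860.80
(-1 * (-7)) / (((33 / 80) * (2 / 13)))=110.30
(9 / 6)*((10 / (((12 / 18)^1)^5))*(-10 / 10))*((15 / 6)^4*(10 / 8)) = -11390625 / 2048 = -5561.83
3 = 3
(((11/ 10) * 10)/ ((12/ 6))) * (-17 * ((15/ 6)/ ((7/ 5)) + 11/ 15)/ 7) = -98923/ 2940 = -33.65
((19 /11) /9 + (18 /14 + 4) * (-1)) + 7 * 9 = 40129 /693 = 57.91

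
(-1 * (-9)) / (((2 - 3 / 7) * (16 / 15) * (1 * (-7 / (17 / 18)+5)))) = -16065 / 7216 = -2.23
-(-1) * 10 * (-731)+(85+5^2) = -7200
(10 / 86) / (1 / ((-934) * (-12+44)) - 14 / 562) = -41992640 / 9008371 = -4.66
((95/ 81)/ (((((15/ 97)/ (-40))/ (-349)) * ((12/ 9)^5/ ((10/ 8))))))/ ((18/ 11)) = 19192.92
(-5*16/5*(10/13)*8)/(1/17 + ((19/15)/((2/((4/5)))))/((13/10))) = -326400/1487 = -219.50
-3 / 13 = -0.23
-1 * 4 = -4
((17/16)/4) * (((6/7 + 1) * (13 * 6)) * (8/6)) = 2873/56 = 51.30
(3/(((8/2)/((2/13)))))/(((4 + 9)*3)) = 0.00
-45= -45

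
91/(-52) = -7/4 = -1.75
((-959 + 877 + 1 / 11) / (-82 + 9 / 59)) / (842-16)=901 / 743666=0.00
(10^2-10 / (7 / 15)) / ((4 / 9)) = 2475 / 14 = 176.79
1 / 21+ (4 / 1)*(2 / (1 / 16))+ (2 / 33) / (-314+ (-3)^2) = 128.05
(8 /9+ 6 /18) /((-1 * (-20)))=11 /180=0.06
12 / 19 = 0.63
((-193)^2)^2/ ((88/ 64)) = 11099904008/ 11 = 1009082182.55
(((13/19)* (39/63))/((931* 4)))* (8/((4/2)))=169/371469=0.00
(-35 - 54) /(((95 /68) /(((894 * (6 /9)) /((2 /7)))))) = -12624472 /95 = -132889.18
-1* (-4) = 4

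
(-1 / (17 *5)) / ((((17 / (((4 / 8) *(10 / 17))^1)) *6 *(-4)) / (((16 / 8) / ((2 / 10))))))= 5 / 58956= 0.00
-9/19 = -0.47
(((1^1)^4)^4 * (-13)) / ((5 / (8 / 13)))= -8 / 5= -1.60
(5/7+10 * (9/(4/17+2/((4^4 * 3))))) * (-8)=-32963240/10871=-3032.22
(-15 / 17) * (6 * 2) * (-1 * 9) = 1620 / 17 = 95.29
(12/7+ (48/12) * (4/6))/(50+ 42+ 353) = 92/9345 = 0.01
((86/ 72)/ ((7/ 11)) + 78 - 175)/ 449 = -23971/ 113148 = -0.21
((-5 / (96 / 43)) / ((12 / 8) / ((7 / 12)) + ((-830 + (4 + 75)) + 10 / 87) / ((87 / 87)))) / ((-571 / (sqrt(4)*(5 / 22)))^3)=-5455625 / 3613576940578004576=-0.00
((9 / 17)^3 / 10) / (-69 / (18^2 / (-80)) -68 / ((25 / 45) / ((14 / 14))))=-19683 / 139765024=-0.00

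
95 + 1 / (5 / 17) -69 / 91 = 44427 / 455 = 97.64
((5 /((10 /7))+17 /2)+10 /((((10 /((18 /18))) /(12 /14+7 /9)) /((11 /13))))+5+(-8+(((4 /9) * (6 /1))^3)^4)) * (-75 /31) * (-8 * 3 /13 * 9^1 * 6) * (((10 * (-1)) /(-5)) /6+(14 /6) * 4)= 301507154.20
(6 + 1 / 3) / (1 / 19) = 361 / 3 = 120.33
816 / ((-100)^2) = 51 / 625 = 0.08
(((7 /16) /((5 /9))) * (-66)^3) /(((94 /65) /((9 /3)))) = -88297209 /188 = -469666.01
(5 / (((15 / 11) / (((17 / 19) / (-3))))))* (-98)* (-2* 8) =-293216 / 171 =-1714.71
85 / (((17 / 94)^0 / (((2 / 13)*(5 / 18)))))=425 / 117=3.63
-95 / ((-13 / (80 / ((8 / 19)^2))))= 171475 / 52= 3297.60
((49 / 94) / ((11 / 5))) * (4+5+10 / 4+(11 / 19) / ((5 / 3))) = 110299 / 39292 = 2.81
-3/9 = -1/3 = -0.33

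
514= 514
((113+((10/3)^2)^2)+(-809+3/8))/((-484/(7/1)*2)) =2595355/627264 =4.14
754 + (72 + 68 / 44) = 9103 / 11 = 827.55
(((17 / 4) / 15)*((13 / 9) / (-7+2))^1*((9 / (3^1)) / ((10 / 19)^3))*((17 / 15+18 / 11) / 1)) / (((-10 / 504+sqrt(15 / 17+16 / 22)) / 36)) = -96472940382*sqrt(56287) / 172870328125-13016190369 / 6286193750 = -134.47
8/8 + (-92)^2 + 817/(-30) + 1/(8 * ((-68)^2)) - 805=4235269583/554880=7632.77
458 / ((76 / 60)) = 6870 / 19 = 361.58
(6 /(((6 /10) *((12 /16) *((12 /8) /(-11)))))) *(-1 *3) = 293.33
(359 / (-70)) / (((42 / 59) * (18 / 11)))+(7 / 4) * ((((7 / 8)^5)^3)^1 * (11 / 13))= -50866479049871850563 / 12102720311116431360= -4.20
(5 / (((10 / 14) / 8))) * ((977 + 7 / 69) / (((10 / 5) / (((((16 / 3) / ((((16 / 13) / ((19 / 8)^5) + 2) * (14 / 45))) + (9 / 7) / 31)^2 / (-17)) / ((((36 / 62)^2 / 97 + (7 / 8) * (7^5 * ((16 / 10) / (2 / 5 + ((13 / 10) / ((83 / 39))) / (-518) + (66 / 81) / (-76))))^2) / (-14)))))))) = 2267310856125930817883469275493517413651640 / 5791462783163503215478036419754004543235276381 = 0.00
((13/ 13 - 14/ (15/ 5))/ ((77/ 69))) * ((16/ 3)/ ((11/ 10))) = -3680/ 231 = -15.93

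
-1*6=-6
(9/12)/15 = 1/20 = 0.05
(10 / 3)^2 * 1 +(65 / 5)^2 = 1621 / 9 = 180.11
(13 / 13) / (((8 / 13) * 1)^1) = 13 / 8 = 1.62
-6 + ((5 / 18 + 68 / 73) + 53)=63347 / 1314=48.21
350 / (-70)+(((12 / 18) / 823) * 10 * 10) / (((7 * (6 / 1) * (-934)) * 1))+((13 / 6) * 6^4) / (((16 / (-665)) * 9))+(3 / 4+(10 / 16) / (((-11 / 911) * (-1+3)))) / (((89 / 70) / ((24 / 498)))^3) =-2785530822415394543437655 / 214725806752740299478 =-12972.50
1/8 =0.12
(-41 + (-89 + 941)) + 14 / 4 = 1629 / 2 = 814.50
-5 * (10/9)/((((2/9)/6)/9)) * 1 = -1350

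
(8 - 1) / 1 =7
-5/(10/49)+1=-47/2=-23.50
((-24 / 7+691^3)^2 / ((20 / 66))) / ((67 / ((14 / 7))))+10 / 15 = 528079793412429587401 / 49245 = 10723521035890538.89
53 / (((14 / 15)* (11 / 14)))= 795 / 11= 72.27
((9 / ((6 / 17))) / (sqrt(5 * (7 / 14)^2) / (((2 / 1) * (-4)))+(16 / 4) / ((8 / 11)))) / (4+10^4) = 102 * sqrt(5) / 19355239+8976 / 19355239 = 0.00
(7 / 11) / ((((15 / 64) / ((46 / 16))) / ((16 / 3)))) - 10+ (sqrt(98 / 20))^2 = 36167 / 990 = 36.53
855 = 855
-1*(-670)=670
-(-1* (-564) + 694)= -1258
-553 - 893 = -1446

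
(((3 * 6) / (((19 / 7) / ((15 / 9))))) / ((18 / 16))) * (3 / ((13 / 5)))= 11.34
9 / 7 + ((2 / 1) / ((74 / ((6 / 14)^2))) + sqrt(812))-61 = -108253 / 1813 + 2 * sqrt(203) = -31.21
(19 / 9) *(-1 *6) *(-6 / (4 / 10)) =190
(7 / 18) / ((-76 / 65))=-455 / 1368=-0.33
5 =5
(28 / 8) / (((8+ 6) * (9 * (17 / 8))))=2 / 153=0.01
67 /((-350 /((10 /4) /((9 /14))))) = -67 /90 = -0.74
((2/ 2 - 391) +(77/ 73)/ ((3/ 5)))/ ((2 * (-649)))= 85025/ 284262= 0.30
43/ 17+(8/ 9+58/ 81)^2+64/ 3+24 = 5625767/ 111537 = 50.44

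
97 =97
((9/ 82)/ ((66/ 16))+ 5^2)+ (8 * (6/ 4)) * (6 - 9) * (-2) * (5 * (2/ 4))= 92467/ 451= 205.03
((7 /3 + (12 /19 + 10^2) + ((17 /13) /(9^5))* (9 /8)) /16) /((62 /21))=2.18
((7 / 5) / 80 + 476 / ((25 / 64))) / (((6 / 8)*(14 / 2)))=23211 / 100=232.11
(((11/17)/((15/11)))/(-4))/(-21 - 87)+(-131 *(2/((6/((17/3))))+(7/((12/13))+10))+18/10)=-280804451/110160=-2549.06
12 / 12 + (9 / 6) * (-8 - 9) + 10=-29 / 2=-14.50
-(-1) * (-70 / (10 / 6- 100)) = 42 / 59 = 0.71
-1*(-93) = 93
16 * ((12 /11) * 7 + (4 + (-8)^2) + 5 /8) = 13422 /11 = 1220.18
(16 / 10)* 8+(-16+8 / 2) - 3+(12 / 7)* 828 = 49603 / 35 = 1417.23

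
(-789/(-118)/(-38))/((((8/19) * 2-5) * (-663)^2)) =263/2731774812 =0.00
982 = 982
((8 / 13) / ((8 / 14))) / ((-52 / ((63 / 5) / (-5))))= 441 / 8450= 0.05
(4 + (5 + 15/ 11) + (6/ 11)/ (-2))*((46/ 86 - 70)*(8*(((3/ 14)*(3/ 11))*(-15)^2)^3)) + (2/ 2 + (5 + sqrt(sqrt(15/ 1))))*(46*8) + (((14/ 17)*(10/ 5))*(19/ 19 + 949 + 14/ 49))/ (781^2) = -235897688247774611309/ 18505419520973 + 368*15^(1/ 4) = -12746767.83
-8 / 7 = -1.14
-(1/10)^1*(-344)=172/5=34.40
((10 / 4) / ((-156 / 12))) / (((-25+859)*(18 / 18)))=-5 / 21684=-0.00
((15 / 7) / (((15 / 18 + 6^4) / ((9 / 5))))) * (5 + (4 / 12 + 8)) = 0.04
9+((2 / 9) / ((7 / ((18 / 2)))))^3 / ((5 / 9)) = 15507 / 1715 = 9.04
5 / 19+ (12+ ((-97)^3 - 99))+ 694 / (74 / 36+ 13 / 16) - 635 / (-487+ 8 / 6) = -10432872702512 / 11433079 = -912516.45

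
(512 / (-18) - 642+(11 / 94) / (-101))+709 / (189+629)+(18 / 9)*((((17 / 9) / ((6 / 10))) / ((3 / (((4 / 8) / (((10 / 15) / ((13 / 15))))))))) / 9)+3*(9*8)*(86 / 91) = -119858882352571 / 257597388594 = -465.30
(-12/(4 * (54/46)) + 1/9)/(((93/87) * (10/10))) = -638/279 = -2.29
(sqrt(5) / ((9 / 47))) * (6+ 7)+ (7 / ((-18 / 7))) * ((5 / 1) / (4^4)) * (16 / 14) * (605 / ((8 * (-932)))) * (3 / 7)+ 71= 222.81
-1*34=-34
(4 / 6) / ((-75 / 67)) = -134 / 225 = -0.60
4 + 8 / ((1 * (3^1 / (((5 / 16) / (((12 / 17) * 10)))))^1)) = 593 / 144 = 4.12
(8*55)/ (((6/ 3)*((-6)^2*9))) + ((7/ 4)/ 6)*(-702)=-66119/ 324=-204.07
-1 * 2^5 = -32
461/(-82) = -5.62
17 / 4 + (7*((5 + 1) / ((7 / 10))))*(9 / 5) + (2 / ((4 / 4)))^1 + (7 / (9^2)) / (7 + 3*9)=629303 / 5508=114.25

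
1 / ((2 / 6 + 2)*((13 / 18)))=54 / 91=0.59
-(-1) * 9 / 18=1 / 2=0.50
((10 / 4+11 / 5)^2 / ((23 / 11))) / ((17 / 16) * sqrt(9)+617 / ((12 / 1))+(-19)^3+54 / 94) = -13704636 / 8825917075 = -0.00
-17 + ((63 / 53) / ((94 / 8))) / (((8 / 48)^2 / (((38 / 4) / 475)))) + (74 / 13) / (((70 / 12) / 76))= 324354871 / 5667025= 57.24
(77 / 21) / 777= 11 / 2331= 0.00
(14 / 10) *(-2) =-14 / 5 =-2.80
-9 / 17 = -0.53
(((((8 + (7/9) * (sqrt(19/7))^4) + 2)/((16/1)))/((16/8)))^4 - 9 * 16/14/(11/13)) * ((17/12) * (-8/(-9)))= -37367817344240069/2452949259780096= -15.23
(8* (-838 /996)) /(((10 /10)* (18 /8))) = -6704 /2241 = -2.99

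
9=9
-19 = -19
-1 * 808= -808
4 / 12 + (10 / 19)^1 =49 / 57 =0.86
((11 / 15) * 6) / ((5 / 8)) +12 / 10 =206 / 25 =8.24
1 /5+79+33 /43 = 17193 /215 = 79.97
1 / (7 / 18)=18 / 7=2.57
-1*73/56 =-73/56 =-1.30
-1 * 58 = -58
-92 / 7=-13.14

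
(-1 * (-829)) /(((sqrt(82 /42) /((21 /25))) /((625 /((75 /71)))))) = 412013 * sqrt(861) /41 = 294868.68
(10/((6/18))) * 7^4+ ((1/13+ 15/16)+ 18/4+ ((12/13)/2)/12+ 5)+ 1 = 14984643/208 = 72041.55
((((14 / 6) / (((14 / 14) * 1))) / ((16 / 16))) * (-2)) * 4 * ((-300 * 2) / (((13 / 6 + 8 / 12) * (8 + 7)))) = 4480 / 17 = 263.53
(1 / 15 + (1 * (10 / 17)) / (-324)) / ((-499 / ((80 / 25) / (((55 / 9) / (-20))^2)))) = -114304 / 25661075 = -0.00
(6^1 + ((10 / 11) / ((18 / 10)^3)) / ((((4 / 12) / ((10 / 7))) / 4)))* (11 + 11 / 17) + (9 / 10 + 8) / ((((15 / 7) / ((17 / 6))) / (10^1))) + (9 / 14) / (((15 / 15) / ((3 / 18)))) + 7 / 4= 7085977 / 32130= 220.54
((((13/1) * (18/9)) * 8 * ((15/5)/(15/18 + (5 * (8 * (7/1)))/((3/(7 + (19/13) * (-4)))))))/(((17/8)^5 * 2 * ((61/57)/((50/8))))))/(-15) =-0.03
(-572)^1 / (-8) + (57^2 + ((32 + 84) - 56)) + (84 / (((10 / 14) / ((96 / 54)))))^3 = 61704777287 / 6750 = 9141448.49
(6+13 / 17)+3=166 / 17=9.76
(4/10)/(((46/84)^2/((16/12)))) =1.78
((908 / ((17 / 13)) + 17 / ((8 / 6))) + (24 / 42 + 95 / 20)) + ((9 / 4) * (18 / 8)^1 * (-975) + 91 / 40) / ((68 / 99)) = -246393129 / 38080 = -6470.41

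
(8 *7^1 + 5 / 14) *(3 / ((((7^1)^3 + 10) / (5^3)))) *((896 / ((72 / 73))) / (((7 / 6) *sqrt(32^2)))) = 1456.82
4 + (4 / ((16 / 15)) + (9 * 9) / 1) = 355 / 4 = 88.75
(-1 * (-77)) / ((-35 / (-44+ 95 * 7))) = -6831 / 5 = -1366.20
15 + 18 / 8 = 69 / 4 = 17.25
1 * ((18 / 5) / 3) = 6 / 5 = 1.20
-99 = -99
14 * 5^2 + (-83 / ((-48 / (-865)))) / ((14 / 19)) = -1128905 / 672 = -1679.92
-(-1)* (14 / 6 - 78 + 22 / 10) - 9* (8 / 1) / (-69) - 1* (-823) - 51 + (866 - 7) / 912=73470401 / 104880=700.52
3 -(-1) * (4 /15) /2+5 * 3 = 272 /15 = 18.13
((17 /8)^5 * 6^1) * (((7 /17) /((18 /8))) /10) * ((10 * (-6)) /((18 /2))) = -584647 /18432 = -31.72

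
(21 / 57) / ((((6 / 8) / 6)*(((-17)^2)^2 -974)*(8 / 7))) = 0.00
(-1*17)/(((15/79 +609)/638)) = -428417/24063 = -17.80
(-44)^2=1936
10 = 10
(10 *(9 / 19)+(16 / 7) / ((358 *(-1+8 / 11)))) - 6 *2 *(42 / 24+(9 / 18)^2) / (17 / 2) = 1.89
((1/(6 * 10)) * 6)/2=1/20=0.05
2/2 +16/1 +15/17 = 304/17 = 17.88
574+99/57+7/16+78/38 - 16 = 562.23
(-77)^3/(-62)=456533/62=7363.44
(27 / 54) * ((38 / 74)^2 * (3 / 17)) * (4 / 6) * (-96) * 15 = -519840 / 23273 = -22.34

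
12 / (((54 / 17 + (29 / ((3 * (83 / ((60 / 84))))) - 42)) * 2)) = -177786 / 1147915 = -0.15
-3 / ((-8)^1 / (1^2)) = 3 / 8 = 0.38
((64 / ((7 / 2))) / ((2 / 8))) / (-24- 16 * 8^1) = -64 / 133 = -0.48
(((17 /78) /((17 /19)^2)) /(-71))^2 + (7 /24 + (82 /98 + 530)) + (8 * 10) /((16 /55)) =700219259092559 /868619992968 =806.13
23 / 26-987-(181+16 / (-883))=-26794219 / 22958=-1167.10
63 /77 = 9 /11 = 0.82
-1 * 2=-2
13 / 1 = 13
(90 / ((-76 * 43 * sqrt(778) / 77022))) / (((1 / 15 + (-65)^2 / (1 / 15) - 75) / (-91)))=868725 * sqrt(778) / 221640662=0.11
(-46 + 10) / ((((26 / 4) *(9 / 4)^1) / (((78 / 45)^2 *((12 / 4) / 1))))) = -1664 / 75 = -22.19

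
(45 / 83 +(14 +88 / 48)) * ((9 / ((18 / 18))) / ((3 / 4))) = 16310 / 83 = 196.51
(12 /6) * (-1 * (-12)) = 24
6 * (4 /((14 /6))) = 72 /7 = 10.29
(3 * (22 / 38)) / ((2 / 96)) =1584 / 19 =83.37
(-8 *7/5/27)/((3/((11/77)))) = -8/405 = -0.02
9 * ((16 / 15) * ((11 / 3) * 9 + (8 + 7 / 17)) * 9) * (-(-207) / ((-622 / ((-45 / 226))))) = 141647616 / 597431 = 237.09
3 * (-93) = -279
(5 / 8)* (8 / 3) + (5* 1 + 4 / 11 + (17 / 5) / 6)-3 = 1517 / 330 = 4.60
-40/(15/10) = -80/3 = -26.67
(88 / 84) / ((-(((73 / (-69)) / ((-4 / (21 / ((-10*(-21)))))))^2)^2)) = -425537418240000 / 198787687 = -2140662.86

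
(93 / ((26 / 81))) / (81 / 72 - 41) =-30132 / 4147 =-7.27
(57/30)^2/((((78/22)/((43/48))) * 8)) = 170753/1497600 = 0.11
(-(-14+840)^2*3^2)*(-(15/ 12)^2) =38378025/ 4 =9594506.25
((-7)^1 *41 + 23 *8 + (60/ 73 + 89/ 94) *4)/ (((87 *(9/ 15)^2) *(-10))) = 1645595/ 5372946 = 0.31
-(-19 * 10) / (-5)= -38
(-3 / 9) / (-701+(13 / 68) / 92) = 0.00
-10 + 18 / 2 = -1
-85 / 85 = -1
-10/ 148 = -0.07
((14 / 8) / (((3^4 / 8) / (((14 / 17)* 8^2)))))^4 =24759631762948096 / 3595305184641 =6886.66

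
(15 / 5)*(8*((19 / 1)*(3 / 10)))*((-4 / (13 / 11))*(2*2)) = -120384 / 65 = -1852.06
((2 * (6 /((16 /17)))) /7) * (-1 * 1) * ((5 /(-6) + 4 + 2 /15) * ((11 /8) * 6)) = -55539 /1120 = -49.59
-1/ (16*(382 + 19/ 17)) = -17/ 104208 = -0.00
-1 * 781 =-781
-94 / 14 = -47 / 7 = -6.71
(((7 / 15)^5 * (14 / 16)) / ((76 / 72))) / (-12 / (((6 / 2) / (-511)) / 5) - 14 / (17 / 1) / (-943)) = 269433017 / 150086242575000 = 0.00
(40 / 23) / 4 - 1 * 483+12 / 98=-543713 / 1127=-482.44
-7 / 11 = -0.64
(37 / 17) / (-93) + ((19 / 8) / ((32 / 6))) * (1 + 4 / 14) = 777901 / 1416576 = 0.55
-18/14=-9/7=-1.29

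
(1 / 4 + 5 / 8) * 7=49 / 8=6.12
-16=-16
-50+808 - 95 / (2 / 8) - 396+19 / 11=-179 / 11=-16.27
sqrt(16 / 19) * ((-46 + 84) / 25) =8 * sqrt(19) / 25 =1.39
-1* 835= -835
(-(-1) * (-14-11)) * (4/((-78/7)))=350/39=8.97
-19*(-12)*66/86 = 7524/43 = 174.98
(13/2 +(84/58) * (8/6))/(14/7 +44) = 489/2668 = 0.18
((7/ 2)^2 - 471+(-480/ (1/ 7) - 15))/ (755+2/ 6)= -46005/ 9064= -5.08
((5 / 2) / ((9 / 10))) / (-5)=-5 / 9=-0.56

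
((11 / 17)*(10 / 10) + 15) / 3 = 266 / 51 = 5.22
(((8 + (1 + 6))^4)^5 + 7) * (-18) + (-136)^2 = -5985462114143371582012880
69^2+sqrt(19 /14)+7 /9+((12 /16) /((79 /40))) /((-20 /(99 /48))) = sqrt(266) /14+108339077 /22752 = 4762.90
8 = 8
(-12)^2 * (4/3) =192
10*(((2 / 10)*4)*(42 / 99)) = 112 / 33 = 3.39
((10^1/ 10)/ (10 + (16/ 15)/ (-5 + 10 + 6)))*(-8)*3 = -1980/ 833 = -2.38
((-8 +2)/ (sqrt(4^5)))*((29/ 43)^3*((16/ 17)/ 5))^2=-0.00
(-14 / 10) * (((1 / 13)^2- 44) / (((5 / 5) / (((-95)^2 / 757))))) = 93941225 / 127933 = 734.30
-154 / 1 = -154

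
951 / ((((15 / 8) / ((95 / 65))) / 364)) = 1349152 / 5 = 269830.40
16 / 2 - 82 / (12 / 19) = -731 / 6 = -121.83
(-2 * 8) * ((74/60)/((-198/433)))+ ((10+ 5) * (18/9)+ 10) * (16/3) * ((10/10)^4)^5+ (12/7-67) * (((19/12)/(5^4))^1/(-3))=1333380539/5197500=256.54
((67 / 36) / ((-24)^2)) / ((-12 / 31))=-2077 / 248832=-0.01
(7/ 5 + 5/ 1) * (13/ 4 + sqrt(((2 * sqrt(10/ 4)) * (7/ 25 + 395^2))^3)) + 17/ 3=397/ 15 + 499280896 * 2^(1/ 4) * sqrt(487579) * 5^(3/ 4)/ 625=2218055634.23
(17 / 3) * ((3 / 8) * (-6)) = -51 / 4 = -12.75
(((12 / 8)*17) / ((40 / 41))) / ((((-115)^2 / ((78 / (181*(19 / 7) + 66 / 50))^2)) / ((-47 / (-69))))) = 12207477555 / 361674997851248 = 0.00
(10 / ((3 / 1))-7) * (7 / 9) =-77 / 27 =-2.85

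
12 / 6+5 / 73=151 / 73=2.07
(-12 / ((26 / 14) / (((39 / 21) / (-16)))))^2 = 9 / 16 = 0.56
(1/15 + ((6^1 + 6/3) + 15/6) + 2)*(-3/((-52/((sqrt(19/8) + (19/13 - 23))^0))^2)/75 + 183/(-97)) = -358756013/15132000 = -23.71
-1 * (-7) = 7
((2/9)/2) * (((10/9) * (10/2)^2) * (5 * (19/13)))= 23750/1053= 22.55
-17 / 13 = -1.31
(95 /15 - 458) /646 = -1355 /1938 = -0.70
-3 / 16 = -0.19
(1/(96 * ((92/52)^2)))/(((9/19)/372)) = 99541/38088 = 2.61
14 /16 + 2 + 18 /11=397 /88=4.51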